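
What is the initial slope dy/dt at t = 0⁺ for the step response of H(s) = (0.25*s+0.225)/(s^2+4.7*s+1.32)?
IVT: y'(0⁺) = lim_{s→∞} s²·Y(s) = lim_{s→∞} s·H(s).
deg(num) = 1, deg(den) = 2, relative degree = 1, so s·H(s) → (leading num)/(leading den) = 0.25/1 = 0.25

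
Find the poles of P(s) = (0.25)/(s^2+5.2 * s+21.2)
Set denominator = 0: s^2 + 5.2*s + 21.2 = 0 → Poles: -2.6 + 3.8j, -2.6 - 3.8j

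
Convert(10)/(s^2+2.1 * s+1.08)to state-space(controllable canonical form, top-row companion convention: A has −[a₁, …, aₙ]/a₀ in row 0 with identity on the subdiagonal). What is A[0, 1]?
Reachable canonical form for den = s^2 + 2.1*s + 1.08: top row of A = -[a₁,a₂,...,aₙ]/a₀, ones on the subdiagonal, zeros elsewhere.
A = [[-2.1, -1.08], [1, 0]].
A[0,1] = -1.08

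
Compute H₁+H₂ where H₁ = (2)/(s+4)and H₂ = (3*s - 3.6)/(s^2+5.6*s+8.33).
Parallel: H = H₁ + H₂ = (n₁·d₂ + n₂·d₁)/(d₁·d₂).
n₁·d₂ = 2*s^2 + 11.2*s + 16.66. n₂·d₁ = 3*s^2 + 8.4*s - 14.4. Sum = 5*s^2 + 19.6*s + 2.26. d₁·d₂ = s^3 + 9.6*s^2 + 30.73*s + 33.32.
H(s) = (5*s^2 + 19.6*s + 2.26)/(s^3 + 9.6*s^2 + 30.73*s + 33.32)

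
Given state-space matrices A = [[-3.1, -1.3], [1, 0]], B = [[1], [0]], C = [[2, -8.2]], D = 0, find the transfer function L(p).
L(p) = C(pI - A)⁻¹B + D.
Characteristic polynomial det(pI - A) = p^2 + 3.1*p + 1.3.
Numerator from C·adj(pI-A)·B + D·det(pI-A) = 2*p - 8.2.
L(p) = (2*p - 8.2)/(p^2 + 3.1*p + 1.3)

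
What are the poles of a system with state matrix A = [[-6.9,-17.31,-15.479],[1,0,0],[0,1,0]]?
Eigenvalues solve det(λI - A) = 0.
Characteristic polynomial: λ^3 + 6.9*λ^2 + 17.31*λ + 15.479 = 0.
Factor: (λ + 2.3)(λ^2 + 4.6*λ + 6.73) = 0.
Roots: -2.3, -2.3 + 1.2j, -2.3 - 1.2j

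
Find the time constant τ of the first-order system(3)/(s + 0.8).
First-order system: τ = -1/pole. Pole = -0.8. τ = -1/(-0.8) = 1.25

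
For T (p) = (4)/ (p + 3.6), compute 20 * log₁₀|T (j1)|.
Substitute p = j*1: T(j1) = 1.03152 - 0.286533j.
|T(j1)| = sqrt(Re² + Im²) = 1.071.
20*log₁₀(1.071) = 0.59 dB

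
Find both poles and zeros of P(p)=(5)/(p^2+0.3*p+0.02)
Set denominator = 0: p^2 + 0.3*p + 0.02 = (p + 0.1)(p + 0.2) = 0 → Poles: -0.1, -0.2
Numerator is a nonzero constant (5) → Zeros: none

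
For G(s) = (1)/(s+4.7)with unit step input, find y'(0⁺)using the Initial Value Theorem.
IVT: y'(0⁺) = lim_{s→∞} s²·Y(s) = lim_{s→∞} s·G(s).
deg(num) = 0, deg(den) = 1, relative degree = 1, so s·G(s) → (leading num)/(leading den) = 1/1 = 1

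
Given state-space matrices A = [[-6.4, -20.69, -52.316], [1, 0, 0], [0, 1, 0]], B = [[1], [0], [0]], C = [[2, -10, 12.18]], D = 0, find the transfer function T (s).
T(s) = C(sI - A)⁻¹B + D.
Characteristic polynomial det(sI - A) = s^3 + 6.4*s^2 + 20.69*s + 52.316.
Numerator from C·adj(sI-A)·B + D·det(sI-A) = 2*s^2 - 10*s + 12.18.
T(s) = (2*s^2 - 10*s + 12.18)/(s^3 + 6.4*s^2 + 20.69*s + 52.316)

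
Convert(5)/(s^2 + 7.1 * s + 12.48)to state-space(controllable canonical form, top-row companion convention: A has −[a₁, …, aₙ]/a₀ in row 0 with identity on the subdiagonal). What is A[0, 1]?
Reachable canonical form for den = s^2 + 7.1*s + 12.48: top row of A = -[a₁,a₂,...,aₙ]/a₀, ones on the subdiagonal, zeros elsewhere.
A = [[-7.1, -12.48], [1, 0]].
A[0,1] = -12.48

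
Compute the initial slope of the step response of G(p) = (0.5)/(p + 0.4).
IVT: y'(0⁺) = lim_{p→∞} p²·Y(p) = lim_{p→∞} p·G(p).
deg(num) = 0, deg(den) = 1, relative degree = 1, so p·G(p) → (leading num)/(leading den) = 0.5/1 = 0.5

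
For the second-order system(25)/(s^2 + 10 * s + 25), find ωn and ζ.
Standard form: ωn²/(s²+2ζωn·s+ωn²).
const=25=ωn² → ωn=5, s coeff=10=2ζωn → ζ=1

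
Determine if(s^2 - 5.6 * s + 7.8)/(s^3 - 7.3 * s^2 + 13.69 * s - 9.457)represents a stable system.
Denominator: s^3 - 7.3*s^2 + 13.69*s - 9.457 = (s - 4.9)(s^2 - 2.4*s + 1.93). Poles: 1.2 + 0.7j, 1.2 - 0.7j, 4.9. All Re(p)<0: No (unstable)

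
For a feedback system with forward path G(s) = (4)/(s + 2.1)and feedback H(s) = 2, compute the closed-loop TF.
Closed-loop T = G/(1+GH).
Numerator: G_num * H_den = 4.
Denominator: G_den * H_den + G_num * H_num = (s + 2.1) + (8) = s + 10.1.
T(s) = (4)/(s + 10.1)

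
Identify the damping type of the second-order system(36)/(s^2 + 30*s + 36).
Standard form: ωn²/(s²+2ζωn·s+ωn²) gives ωn=6, ζ=2.5.
Overdamped (ζ = 2.5 > 1)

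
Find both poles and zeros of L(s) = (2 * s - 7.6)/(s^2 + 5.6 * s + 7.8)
Set denominator = 0: s^2 + 5.6*s + 7.8 = (s + 3)(s + 2.6) = 0 → Poles: -2.6, -3
Set numerator = 0: 2*s - 7.6 = 0 → Zeros: 3.8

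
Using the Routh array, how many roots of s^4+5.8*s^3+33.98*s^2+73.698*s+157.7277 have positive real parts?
Routh array:
s^4: [1, 33.98, 157.7277]; s^3: [5.8, 73.698]; s^2: [21.2734, 157.7277]; s^1: [30.6951]; s^0: [157.7277]
First column: [1, 5.8, 21.2734, 30.6951, 157.7277]. Sign changes = RHP roots = 0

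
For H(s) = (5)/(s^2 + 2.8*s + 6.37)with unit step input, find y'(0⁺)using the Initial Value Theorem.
IVT: y'(0⁺) = lim_{s→∞} s²·Y(s) = lim_{s→∞} s·H(s).
deg(num) = 0, deg(den) = 2, relative degree = 2 ≥ 2, so s·H(s) → 0. Initial slope = 0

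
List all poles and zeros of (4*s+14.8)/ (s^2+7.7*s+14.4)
Set denominator = 0: s^2 + 7.7*s + 14.4 = (s + 3.2)(s + 4.5) = 0 → Poles: -3.2, -4.5
Set numerator = 0: 4*s + 14.8 = 0 → Zeros: -3.7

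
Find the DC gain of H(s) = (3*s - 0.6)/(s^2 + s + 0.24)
DC gain = H(0) = num(0)/den(0) = -0.6/0.24 = -2.5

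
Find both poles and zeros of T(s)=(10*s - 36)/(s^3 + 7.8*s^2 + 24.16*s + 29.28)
Set denominator = 0: s^3 + 7.8*s^2 + 24.16*s + 29.28 = (s + 3)(s^2 + 4.8*s + 9.76) = 0 → Poles: -2.4 + 2j, -2.4 - 2j, -3
Set numerator = 0: 10*s - 36 = 0 → Zeros: 3.6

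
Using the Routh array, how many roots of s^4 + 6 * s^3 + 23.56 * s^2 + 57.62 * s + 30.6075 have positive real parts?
Routh array:
s^4: [1, 23.56, 30.6075]; s^3: [6, 57.62]; s^2: [13.9567, 30.6075]; s^1: [44.4618]; s^0: [30.6075]
First column: [1, 6, 13.9567, 44.4618, 30.6075]. Sign changes = RHP roots = 0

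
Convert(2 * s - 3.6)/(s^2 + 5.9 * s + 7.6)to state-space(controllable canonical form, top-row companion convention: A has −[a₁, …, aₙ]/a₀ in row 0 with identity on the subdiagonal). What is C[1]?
Reachable canonical form: C = numerator coefficients (right-aligned, zero-padded to length n).
num = 2*s - 3.6, C = [[2, -3.6]].
C[1] = -3.6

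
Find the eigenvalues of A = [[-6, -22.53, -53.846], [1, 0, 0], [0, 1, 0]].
Eigenvalues solve det(λI - A) = 0.
Characteristic polynomial: λ^3 + 6*λ^2 + 22.53*λ + 53.846 = 0.
Factor: (λ + 3.8)(λ^2 + 2.2*λ + 14.17) = 0.
Roots: -1.1 + 3.6j, -1.1 - 3.6j, -3.8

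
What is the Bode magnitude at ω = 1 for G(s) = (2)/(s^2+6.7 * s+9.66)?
Substitute s = j*1: G(j1) = 0.144471 - 0.111773j.
|G(j1)| = sqrt(Re² + Im²) = 0.1827.
20*log₁₀(0.1827) = -14.77 dB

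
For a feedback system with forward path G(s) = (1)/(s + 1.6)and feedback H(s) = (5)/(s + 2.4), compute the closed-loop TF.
Closed-loop T = G/(1+GH).
Numerator: G_num * H_den = s + 2.4.
Denominator: G_den * H_den + G_num * H_num = (s^2 + 4*s + 3.84) + (5) = s^2 + 4*s + 8.84.
T(s) = (s + 2.4)/(s^2 + 4*s + 8.84)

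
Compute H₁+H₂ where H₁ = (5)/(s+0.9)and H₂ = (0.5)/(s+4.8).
Parallel: H = H₁ + H₂ = (n₁·d₂ + n₂·d₁)/(d₁·d₂).
n₁·d₂ = 5*s + 24. n₂·d₁ = 0.5*s + 0.45. Sum = 5.5*s + 24.45. d₁·d₂ = s^2 + 5.7*s + 4.32.
H(s) = (5.5*s + 24.45)/(s^2 + 5.7*s + 4.32)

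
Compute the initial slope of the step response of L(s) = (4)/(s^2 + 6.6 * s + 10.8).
IVT: y'(0⁺) = lim_{s→∞} s²·Y(s) = lim_{s→∞} s·L(s).
deg(num) = 0, deg(den) = 2, relative degree = 2 ≥ 2, so s·L(s) → 0. Initial slope = 0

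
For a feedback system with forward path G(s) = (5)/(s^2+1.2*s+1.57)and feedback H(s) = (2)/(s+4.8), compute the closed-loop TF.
Closed-loop T = G/(1+GH).
Numerator: G_num * H_den = 5*s + 24.
Denominator: G_den * H_den + G_num * H_num = (s^3 + 6*s^2 + 7.33*s + 7.536) + (10) = s^3 + 6*s^2 + 7.33*s + 17.536.
T(s) = (5*s + 24)/(s^3 + 6*s^2 + 7.33*s + 17.536)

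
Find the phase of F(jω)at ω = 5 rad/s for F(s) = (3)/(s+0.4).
Substitute s = j*5: F(j5) = 0.0476948 - 0.596184j.
∠F(j5) = atan2(Im, Re) = atan2(-0.596184, 0.0476948) = -85.43°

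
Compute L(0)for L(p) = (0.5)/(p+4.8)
DC gain = L(0) = num(0)/den(0) = 0.5/4.8 = 0.1042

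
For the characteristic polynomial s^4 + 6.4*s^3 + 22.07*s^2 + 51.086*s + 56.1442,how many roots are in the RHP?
s^4 + 6.4*s^3 + 22.07*s^2 + 51.086*s + 56.1442 = (s^2 + 5*s + 6.74)(s^2 + 1.4*s + 8.33). Poles: -0.7 + 2.8j, -0.7 - 2.8j, -2.5 + 0.7j, -2.5 - 0.7j. RHP poles (Re>0): 0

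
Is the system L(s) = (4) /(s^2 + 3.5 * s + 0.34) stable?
Denominator: s^2 + 3.5*s + 0.34 = (s + 3.4)(s + 0.1). Poles: -0.1, -3.4. All Re(p)<0: Yes (stable)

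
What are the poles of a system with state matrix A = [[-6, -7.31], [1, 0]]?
Eigenvalues solve det(λI - A) = 0.
Characteristic polynomial: λ^2 + 6*λ + 7.31 = 0.
Factor: (λ + 1.7)(λ + 4.3) = 0.
Roots: -1.7, -4.3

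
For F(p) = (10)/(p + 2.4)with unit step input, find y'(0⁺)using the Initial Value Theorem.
IVT: y'(0⁺) = lim_{p→∞} p²·Y(p) = lim_{p→∞} p·F(p).
deg(num) = 0, deg(den) = 1, relative degree = 1, so p·F(p) → (leading num)/(leading den) = 10/1 = 10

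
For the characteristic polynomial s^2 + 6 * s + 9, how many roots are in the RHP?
s^2 + 6*s + 9 = (s + 3)(s + 3). Poles: -3, -3. RHP poles (Re>0): 0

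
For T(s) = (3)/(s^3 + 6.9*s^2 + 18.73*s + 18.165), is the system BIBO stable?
Denominator: s^3 + 6.9*s^2 + 18.73*s + 18.165 = (s + 2.1)(s^2 + 4.8*s + 8.65). Poles: -2.1, -2.4 + 1.7j, -2.4 - 1.7j. All Re(p)<0: Yes (stable)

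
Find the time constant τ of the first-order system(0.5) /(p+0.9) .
First-order system: τ = -1/pole. Pole = -0.9. τ = -1/(-0.9) = 1.111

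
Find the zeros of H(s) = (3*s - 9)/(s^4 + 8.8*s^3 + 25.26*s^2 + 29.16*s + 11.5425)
Set numerator = 0: 3*s - 9 = 0 → Zeros: 3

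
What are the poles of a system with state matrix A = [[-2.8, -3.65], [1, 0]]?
Eigenvalues solve det(λI - A) = 0.
Characteristic polynomial: λ^2 + 2.8*λ + 3.65 = 0.
Roots: -1.4 + 1.3j, -1.4 - 1.3j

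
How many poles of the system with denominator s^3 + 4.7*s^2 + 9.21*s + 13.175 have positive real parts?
s^3 + 4.7*s^2 + 9.21*s + 13.175 = (s + 3.1)(s^2 + 1.6*s + 4.25). Poles: -0.8 + 1.9j, -0.8 - 1.9j, -3.1. RHP poles (Re>0): 0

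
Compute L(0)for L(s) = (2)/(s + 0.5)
DC gain = L(0) = num(0)/den(0) = 2/0.5 = 4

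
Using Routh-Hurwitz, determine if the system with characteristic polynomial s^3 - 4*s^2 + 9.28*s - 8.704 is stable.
Routh array:
s^3: [1, 9.28]; s^2: [-4, -8.704]; s^1: [7.104]; s^0: [-8.704]
First column: [1, -4, 7.104, -8.704]. Sign changes = 3.
No, unstable (3 RHP root(s))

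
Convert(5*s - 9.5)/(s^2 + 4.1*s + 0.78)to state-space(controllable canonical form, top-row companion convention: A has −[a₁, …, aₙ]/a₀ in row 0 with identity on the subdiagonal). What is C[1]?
Reachable canonical form: C = numerator coefficients (right-aligned, zero-padded to length n).
num = 5*s - 9.5, C = [[5, -9.5]].
C[1] = -9.5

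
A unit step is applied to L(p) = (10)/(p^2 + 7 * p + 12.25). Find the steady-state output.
FVT: lim_{t→∞} y(t) = lim_{p→0} p*Y(p) where Y(p) = L(p)/p.
= lim_{p→0} L(p) = L(0) = num(0)/den(0) = 10/12.25 = 0.8163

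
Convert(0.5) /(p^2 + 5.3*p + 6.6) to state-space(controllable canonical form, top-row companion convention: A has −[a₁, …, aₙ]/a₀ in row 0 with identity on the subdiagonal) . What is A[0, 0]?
Reachable canonical form for den = p^2 + 5.3*p + 6.6: top row of A = -[a₁,a₂,...,aₙ]/a₀, ones on the subdiagonal, zeros elsewhere.
A = [[-5.3, -6.6], [1, 0]].
A[0,0] = -5.3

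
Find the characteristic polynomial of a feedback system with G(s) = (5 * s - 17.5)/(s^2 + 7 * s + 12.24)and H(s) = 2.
Characteristic poly = G_den * H_den + G_num * H_num = (s^2 + 7*s + 12.24) + (10*s - 35) = s^2 + 17*s - 22.76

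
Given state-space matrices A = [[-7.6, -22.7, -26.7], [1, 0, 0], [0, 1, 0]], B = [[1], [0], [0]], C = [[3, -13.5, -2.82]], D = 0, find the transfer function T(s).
T(s) = C(sI - A)⁻¹B + D.
Characteristic polynomial det(sI - A) = s^3 + 7.6*s^2 + 22.7*s + 26.7.
Numerator from C·adj(sI-A)·B + D·det(sI-A) = 3*s^2 - 13.5*s - 2.82.
T(s) = (3*s^2 - 13.5*s - 2.82)/(s^3 + 7.6*s^2 + 22.7*s + 26.7)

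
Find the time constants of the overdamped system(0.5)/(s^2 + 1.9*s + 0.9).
Overdamped: real poles at -1, -0.9. τ = -1/pole → τ₁ = 1, τ₂ = 1.111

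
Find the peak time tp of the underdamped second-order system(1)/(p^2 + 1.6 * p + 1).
Standard form: ωn²/(p²+2ζωn·p+ωn²) → ωn = 1, ζ = 0.8.
ωd = ωn·√(1-ζ²) = 1·√(1-0.8²) = 0.6.
tp = π/ωd = π/0.6 = 5.236 s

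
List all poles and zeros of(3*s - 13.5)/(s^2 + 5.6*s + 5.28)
Set denominator = 0: s^2 + 5.6*s + 5.28 = (s + 4.4)(s + 1.2) = 0 → Poles: -1.2, -4.4
Set numerator = 0: 3*s - 13.5 = 0 → Zeros: 4.5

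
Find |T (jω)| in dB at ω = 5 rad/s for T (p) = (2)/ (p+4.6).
Substitute p = j*5: T(j5) = 0.199307 - 0.216638j.
|T(j5)| = sqrt(Re² + Im²) = 0.2944.
20*log₁₀(0.2944) = -10.62 dB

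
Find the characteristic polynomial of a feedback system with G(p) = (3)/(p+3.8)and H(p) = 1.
Characteristic poly = G_den * H_den + G_num * H_num = (p + 3.8) + (3) = p + 6.8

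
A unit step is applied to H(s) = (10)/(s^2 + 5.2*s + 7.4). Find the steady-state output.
FVT: lim_{t→∞} y(t) = lim_{s→0} s*Y(s) where Y(s) = H(s)/s.
= lim_{s→0} H(s) = H(0) = num(0)/den(0) = 10/7.4 = 1.351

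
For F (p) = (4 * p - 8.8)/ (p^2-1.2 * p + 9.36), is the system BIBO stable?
Denominator: p^2 - 1.2*p + 9.36. Poles: 0.6 + 3j, 0.6 - 3j. All Re(p)<0: No (unstable)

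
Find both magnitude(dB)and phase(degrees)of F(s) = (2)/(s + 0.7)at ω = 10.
Substitute s = j*10: F(j10) = 0.0139317 - 0.199025j.
|F| = 20*log₁₀(sqrt(Re²+Im²)) = -14.00 dB.
∠F = atan2(Im, Re) = -86.00°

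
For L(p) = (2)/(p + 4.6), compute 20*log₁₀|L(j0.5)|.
Substitute p = j*0.5: L(j0.5) = 0.429706 - 0.0467071j.
|L(j0.5)| = sqrt(Re² + Im²) = 0.4322.
20*log₁₀(0.4322) = -7.29 dB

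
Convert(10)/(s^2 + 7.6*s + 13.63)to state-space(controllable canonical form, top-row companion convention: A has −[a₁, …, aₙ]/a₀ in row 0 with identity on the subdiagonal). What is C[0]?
Reachable canonical form: C = numerator coefficients (right-aligned, zero-padded to length n).
num = 10, C = [[0, 10]].
C[0] = 0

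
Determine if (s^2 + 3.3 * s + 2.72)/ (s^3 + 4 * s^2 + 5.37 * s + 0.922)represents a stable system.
Denominator: s^3 + 4*s^2 + 5.37*s + 0.922 = (s + 0.2)(s^2 + 3.8*s + 4.61). Poles: -0.2, -1.9 + 1j, -1.9 - 1j. All Re(p)<0: Yes (stable)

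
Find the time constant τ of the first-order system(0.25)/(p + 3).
First-order system: τ = -1/pole. Pole = -3. τ = -1/(-3) = 0.3333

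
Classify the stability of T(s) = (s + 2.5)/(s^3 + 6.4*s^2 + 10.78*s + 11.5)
Denominator: s^3 + 6.4*s^2 + 10.78*s + 11.5 = (s + 4.6)(s^2 + 1.8*s + 2.5). Poles: -0.9 + 1.3j, -0.9 - 1.3j, -4.6. Stable (all poles in LHP)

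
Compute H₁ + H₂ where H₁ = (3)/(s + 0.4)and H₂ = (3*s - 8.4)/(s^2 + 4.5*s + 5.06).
Parallel: H = H₁ + H₂ = (n₁·d₂ + n₂·d₁)/(d₁·d₂).
n₁·d₂ = 3*s^2 + 13.5*s + 15.18. n₂·d₁ = 3*s^2 - 7.2*s - 3.36. Sum = 6*s^2 + 6.3*s + 11.82. d₁·d₂ = s^3 + 4.9*s^2 + 6.86*s + 2.024.
H(s) = (6*s^2 + 6.3*s + 11.82)/(s^3 + 4.9*s^2 + 6.86*s + 2.024)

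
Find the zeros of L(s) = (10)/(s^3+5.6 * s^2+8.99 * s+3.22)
Numerator is a nonzero constant (10) → Zeros: none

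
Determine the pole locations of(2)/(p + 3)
Set denominator = 0: p + 3 = 0 → Poles: -3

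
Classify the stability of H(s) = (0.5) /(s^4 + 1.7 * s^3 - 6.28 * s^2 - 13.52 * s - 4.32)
Denominator: s^4 + 1.7*s^3 - 6.28*s^2 - 13.52*s - 4.32 = (s - 2.7)(s + 0.4)(s + 2)(s + 2). Poles: -0.4, -2, -2, 2.7. Unstable (1 pole(s) in RHP)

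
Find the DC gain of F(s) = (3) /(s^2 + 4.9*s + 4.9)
DC gain = F(0) = num(0)/den(0) = 3/4.9 = 0.6122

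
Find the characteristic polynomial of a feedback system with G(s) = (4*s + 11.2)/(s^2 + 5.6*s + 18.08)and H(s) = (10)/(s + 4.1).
Characteristic poly = G_den * H_den + G_num * H_num = (s^3 + 9.7*s^2 + 41.04*s + 74.128) + (40*s + 112) = s^3 + 9.7*s^2 + 81.04*s + 186.128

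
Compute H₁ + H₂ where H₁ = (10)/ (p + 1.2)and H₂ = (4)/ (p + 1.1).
Parallel: H = H₁ + H₂ = (n₁·d₂ + n₂·d₁)/(d₁·d₂).
n₁·d₂ = 10*p + 11. n₂·d₁ = 4*p + 4.8. Sum = 14*p + 15.8. d₁·d₂ = p^2 + 2.3*p + 1.32.
H(p) = (14*p + 15.8)/(p^2 + 2.3*p + 1.32)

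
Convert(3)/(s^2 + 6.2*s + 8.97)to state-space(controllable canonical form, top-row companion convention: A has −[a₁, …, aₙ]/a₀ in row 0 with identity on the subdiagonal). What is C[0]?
Reachable canonical form: C = numerator coefficients (right-aligned, zero-padded to length n).
num = 3, C = [[0, 3]].
C[0] = 0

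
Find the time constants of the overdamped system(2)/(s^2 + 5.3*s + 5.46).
Overdamped: real poles at -1.4, -3.9. τ = -1/pole → τ₁ = 0.7143, τ₂ = 0.2564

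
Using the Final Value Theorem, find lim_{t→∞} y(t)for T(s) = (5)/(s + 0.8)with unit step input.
FVT: lim_{t→∞} y(t) = lim_{s→0} s*Y(s) where Y(s) = T(s)/s.
= lim_{s→0} T(s) = T(0) = num(0)/den(0) = 5/0.8 = 6.25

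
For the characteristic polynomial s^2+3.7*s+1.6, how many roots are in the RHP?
s^2 + 3.7*s + 1.6 = (s + 0.5)(s + 3.2). Poles: -0.5, -3.2. RHP poles (Re>0): 0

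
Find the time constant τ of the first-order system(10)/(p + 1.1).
First-order system: τ = -1/pole. Pole = -1.1. τ = -1/(-1.1) = 0.9091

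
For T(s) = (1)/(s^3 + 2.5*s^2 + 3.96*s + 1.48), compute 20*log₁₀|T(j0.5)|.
Substitute s = j*0.5: T(j0.5) = 0.204935 - 0.444626j.
|T(j0.5)| = sqrt(Re² + Im²) = 0.4896.
20*log₁₀(0.4896) = -6.20 dB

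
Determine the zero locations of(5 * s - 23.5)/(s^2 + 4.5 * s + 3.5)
Set numerator = 0: 5*s - 23.5 = 0 → Zeros: 4.7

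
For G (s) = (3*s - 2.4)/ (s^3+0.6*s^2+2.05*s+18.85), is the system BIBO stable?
Denominator: s^3 + 0.6*s^2 + 2.05*s + 18.85 = (s + 2.6)(s^2 - 2*s + 7.25). Poles: -2.6, 1 + 2.5j, 1 - 2.5j. All Re(p)<0: No (unstable)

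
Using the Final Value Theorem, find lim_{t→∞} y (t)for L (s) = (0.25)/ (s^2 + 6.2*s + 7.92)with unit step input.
FVT: lim_{t→∞} y(t) = lim_{s→0} s*Y(s) where Y(s) = L(s)/s.
= lim_{s→0} L(s) = L(0) = num(0)/den(0) = 0.25/7.92 = 0.03157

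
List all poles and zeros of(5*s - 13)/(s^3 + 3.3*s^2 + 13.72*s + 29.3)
Set denominator = 0: s^3 + 3.3*s^2 + 13.72*s + 29.3 = (s + 2.5)(s^2 + 0.8*s + 11.72) = 0 → Poles: -0.4 + 3.4j, -0.4 - 3.4j, -2.5
Set numerator = 0: 5*s - 13 = 0 → Zeros: 2.6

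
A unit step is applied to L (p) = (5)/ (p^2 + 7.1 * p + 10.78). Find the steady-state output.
FVT: lim_{t→∞} y(t) = lim_{p→0} p*Y(p) where Y(p) = L(p)/p.
= lim_{p→0} L(p) = L(0) = num(0)/den(0) = 5/10.78 = 0.4638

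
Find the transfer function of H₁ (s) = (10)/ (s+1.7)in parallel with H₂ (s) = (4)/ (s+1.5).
Parallel: H = H₁ + H₂ = (n₁·d₂ + n₂·d₁)/(d₁·d₂).
n₁·d₂ = 10*s + 15. n₂·d₁ = 4*s + 6.8. Sum = 14*s + 21.8. d₁·d₂ = s^2 + 3.2*s + 2.55.
H(s) = (14*s + 21.8)/(s^2 + 3.2*s + 2.55)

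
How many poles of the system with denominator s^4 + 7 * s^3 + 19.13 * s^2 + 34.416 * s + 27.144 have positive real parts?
s^4 + 7*s^3 + 19.13*s^2 + 34.416*s + 27.144 = (s + 3.9)(s + 1.5)(s^2 + 1.6*s + 4.64). Poles: -0.8 + 2j, -0.8 - 2j, -1.5, -3.9. RHP poles (Re>0): 0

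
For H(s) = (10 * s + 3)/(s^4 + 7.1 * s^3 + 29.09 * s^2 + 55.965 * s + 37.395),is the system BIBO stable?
Denominator: s^4 + 7.1*s^3 + 29.09*s^2 + 55.965*s + 37.395 = (s + 1.5)(s + 1.8)(s^2 + 3.8*s + 13.85). Poles: -1.5, -1.8, -1.9 + 3.2j, -1.9 - 3.2j. All Re(p)<0: Yes (stable)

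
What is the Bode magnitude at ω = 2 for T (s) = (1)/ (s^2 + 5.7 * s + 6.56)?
Substitute s = j*2: T(j2) = 0.0187527 - 0.0835082j.
|T(j2)| = sqrt(Re² + Im²) = 0.08559.
20*log₁₀(0.08559) = -21.35 dB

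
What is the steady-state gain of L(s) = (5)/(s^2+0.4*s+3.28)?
DC gain = L(0) = num(0)/den(0) = 5/3.28 = 1.524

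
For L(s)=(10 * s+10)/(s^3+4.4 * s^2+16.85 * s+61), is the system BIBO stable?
Denominator: s^3 + 4.4*s^2 + 16.85*s + 61 = (s + 4)(s^2 + 0.4*s + 15.25). Poles: -0.2 + 3.9j, -0.2 - 3.9j, -4. All Re(p)<0: Yes (stable)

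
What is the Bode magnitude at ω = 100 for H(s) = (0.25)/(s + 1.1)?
Substitute s = j*100: H(j100) = 2.74967e-05 - 0.0024997j.
|H(j100)| = sqrt(Re² + Im²) = 0.0025.
20*log₁₀(0.0025) = -52.04 dB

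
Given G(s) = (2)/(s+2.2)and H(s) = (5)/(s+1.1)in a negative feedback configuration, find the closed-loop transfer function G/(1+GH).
Closed-loop T = G/(1+GH).
Numerator: G_num * H_den = 2*s + 2.2.
Denominator: G_den * H_den + G_num * H_num = (s^2 + 3.3*s + 2.42) + (10) = s^2 + 3.3*s + 12.42.
T(s) = (2*s + 2.2)/(s^2 + 3.3*s + 12.42)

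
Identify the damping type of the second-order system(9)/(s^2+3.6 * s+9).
Standard form: ωn²/(s²+2ζωn·s+ωn²) gives ωn=3, ζ=0.6.
Underdamped (ζ = 0.6 < 1)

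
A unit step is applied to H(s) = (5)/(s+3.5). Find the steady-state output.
FVT: lim_{t→∞} y(t) = lim_{s→0} s*Y(s) where Y(s) = H(s)/s.
= lim_{s→0} H(s) = H(0) = num(0)/den(0) = 5/3.5 = 1.429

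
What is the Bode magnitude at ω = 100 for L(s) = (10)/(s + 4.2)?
Substitute s = j*100: L(j100) = 0.0041926 - 0.0998239j.
|L(j100)| = sqrt(Re² + Im²) = 0.09991.
20*log₁₀(0.09991) = -20.01 dB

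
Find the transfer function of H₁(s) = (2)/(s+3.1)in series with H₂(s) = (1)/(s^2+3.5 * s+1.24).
Series: H = H₁ · H₂ = (n₁·n₂)/(d₁·d₂).
Num: n₁·n₂ = 2. Den: d₁·d₂ = s^3 + 6.6*s^2 + 12.09*s + 3.844.
H(s) = (2)/(s^3 + 6.6*s^2 + 12.09*s + 3.844)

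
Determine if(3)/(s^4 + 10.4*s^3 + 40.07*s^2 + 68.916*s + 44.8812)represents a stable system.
Denominator: s^4 + 10.4*s^3 + 40.07*s^2 + 68.916*s + 44.8812 = (s + 2.1)(s + 3.9)(s^2 + 4.4*s + 5.48). Poles: -2.1, -2.2 + 0.8j, -2.2 - 0.8j, -3.9. All Re(p)<0: Yes (stable)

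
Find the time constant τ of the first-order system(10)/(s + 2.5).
First-order system: τ = -1/pole. Pole = -2.5. τ = -1/(-2.5) = 0.4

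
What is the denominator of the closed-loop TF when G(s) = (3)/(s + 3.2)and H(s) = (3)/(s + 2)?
Characteristic poly = G_den * H_den + G_num * H_num = (s^2 + 5.2*s + 6.4) + (9) = s^2 + 5.2*s + 15.4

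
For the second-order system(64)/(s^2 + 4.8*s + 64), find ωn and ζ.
Standard form: ωn²/(s²+2ζωn·s+ωn²).
const=64=ωn² → ωn=8, s coeff=4.8=2ζωn → ζ=0.3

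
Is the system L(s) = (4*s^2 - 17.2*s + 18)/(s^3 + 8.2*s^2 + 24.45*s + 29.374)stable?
Denominator: s^3 + 8.2*s^2 + 24.45*s + 29.374 = (s + 3.8)(s^2 + 4.4*s + 7.73). Poles: -2.2 + 1.7j, -2.2 - 1.7j, -3.8. All Re(p)<0: Yes (stable)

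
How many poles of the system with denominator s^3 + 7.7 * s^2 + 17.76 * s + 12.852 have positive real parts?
s^3 + 7.7*s^2 + 17.76*s + 12.852 = (s + 1.7)(s + 1.8)(s + 4.2). Poles: -1.7, -1.8, -4.2. RHP poles (Re>0): 0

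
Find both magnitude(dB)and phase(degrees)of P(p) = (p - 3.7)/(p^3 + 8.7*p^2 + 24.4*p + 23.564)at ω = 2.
Substitute p = j*2: P(j2) = 0.0687777 + 0.0717454j.
|P| = 20*log₁₀(sqrt(Re²+Im²)) = -20.05 dB.
∠P = atan2(Im, Re) = 46.21°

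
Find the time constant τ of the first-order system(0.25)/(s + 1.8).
First-order system: τ = -1/pole. Pole = -1.8. τ = -1/(-1.8) = 0.5556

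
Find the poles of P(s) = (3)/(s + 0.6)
Set denominator = 0: s + 0.6 = 0 → Poles: -0.6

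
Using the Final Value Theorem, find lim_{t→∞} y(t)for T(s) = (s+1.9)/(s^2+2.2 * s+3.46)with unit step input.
FVT: lim_{t→∞} y(t) = lim_{s→0} s*Y(s) where Y(s) = T(s)/s.
= lim_{s→0} T(s) = T(0) = num(0)/den(0) = 1.9/3.46 = 0.5491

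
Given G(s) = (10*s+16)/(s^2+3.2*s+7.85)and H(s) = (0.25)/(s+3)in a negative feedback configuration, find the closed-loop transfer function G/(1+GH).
Closed-loop T = G/(1+GH).
Numerator: G_num * H_den = 10*s^2 + 46*s + 48.
Denominator: G_den * H_den + G_num * H_num = (s^3 + 6.2*s^2 + 17.45*s + 23.55) + (2.5*s + 4) = s^3 + 6.2*s^2 + 19.95*s + 27.55.
T(s) = (10*s^2 + 46*s + 48)/(s^3 + 6.2*s^2 + 19.95*s + 27.55)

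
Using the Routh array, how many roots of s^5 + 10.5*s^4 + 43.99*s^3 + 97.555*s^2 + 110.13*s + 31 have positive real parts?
Routh array:
s^5: [1, 43.99, 110.13]; s^4: [10.5, 97.555, 31]; s^3: [34.699, 107.178]; s^2: [65.1228, 31]; s^1: [90.6601]; s^0: [31]
First column: [1, 10.5, 34.699, 65.1228, 90.6601, 31]. Sign changes = RHP roots = 0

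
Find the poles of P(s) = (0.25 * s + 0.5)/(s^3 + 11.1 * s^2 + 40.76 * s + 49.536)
Set denominator = 0: s^3 + 11.1*s^2 + 40.76*s + 49.536 = (s + 3.6)(s + 4.3)(s + 3.2) = 0 → Poles: -3.2, -3.6, -4.3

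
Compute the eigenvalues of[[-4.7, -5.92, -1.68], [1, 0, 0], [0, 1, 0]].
Eigenvalues solve det(λI - A) = 0.
Characteristic polynomial: λ^3 + 4.7*λ^2 + 5.92*λ + 1.68 = 0.
Factor: (λ + 2.8)(λ + 0.4)(λ + 1.5) = 0.
Roots: -0.4, -1.5, -2.8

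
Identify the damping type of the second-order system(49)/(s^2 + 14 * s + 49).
Standard form: ωn²/(s²+2ζωn·s+ωn²) gives ωn=7, ζ=1.
Critically damped (ζ = 1)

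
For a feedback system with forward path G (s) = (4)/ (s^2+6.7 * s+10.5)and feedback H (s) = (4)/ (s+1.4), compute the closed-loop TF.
Closed-loop T = G/(1+GH).
Numerator: G_num * H_den = 4*s + 5.6.
Denominator: G_den * H_den + G_num * H_num = (s^3 + 8.1*s^2 + 19.88*s + 14.7) + (16) = s^3 + 8.1*s^2 + 19.88*s + 30.7.
T(s) = (4*s + 5.6)/(s^3 + 8.1*s^2 + 19.88*s + 30.7)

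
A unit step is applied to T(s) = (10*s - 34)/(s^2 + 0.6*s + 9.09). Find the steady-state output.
FVT: lim_{t→∞} y(t) = lim_{s→0} s*Y(s) where Y(s) = T(s)/s.
= lim_{s→0} T(s) = T(0) = num(0)/den(0) = -34/9.09 = -3.74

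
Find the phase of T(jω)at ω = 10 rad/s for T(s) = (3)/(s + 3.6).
Substitute s = j*10: T(j10) = 0.0956091 - 0.265581j.
∠T(j10) = atan2(Im, Re) = atan2(-0.265581, 0.0956091) = -70.20°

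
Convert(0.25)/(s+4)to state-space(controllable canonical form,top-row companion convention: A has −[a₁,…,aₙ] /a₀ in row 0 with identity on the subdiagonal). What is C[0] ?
Reachable canonical form: C = numerator coefficients (right-aligned, zero-padded to length n).
num = 0.25, C = [[0.25]].
C[0] = 0.25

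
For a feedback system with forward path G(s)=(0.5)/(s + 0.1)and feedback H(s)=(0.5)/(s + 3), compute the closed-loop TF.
Closed-loop T = G/(1+GH).
Numerator: G_num * H_den = 0.5*s + 1.5.
Denominator: G_den * H_den + G_num * H_num = (s^2 + 3.1*s + 0.3) + (0.25) = s^2 + 3.1*s + 0.55.
T(s) = (0.5*s + 1.5)/(s^2 + 3.1*s + 0.55)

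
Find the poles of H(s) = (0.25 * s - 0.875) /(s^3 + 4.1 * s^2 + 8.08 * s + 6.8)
Set denominator = 0: s^3 + 4.1*s^2 + 8.08*s + 6.8 = (s + 1.7)(s^2 + 2.4*s + 4) = 0 → Poles: -1.2 + 1.6j, -1.2 - 1.6j, -1.7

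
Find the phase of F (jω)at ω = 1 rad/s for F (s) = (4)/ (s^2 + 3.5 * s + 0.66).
Substitute s = j*1: F(j1) = -0.109983 - 1.13217j.
∠F(j1) = atan2(Im, Re) = atan2(-1.13217, -0.109983) = -95.55°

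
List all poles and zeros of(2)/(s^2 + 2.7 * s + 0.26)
Set denominator = 0: s^2 + 2.7*s + 0.26 = (s + 2.6)(s + 0.1) = 0 → Poles: -0.1, -2.6
Numerator is a nonzero constant (2) → Zeros: none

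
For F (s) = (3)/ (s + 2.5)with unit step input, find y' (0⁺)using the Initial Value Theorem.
IVT: y'(0⁺) = lim_{s→∞} s²·Y(s) = lim_{s→∞} s·F(s).
deg(num) = 0, deg(den) = 1, relative degree = 1, so s·F(s) → (leading num)/(leading den) = 3/1 = 3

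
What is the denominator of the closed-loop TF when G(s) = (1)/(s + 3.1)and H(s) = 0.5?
Characteristic poly = G_den * H_den + G_num * H_num = (s + 3.1) + (0.5) = s + 3.6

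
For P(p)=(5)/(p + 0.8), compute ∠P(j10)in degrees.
Substitute p = j*10: P(j10) = 0.0397456 - 0.49682j.
∠P(j10) = atan2(Im, Re) = atan2(-0.49682, 0.0397456) = -85.43°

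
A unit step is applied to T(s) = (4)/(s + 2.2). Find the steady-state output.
FVT: lim_{t→∞} y(t) = lim_{s→0} s*Y(s) where Y(s) = T(s)/s.
= lim_{s→0} T(s) = T(0) = num(0)/den(0) = 4/2.2 = 1.818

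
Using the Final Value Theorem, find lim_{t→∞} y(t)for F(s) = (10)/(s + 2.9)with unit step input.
FVT: lim_{t→∞} y(t) = lim_{s→0} s*Y(s) where Y(s) = F(s)/s.
= lim_{s→0} F(s) = F(0) = num(0)/den(0) = 10/2.9 = 3.448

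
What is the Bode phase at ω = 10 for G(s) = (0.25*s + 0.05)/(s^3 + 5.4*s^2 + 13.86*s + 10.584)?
Substitute s = j*10: G(j10) = -0.00213244 - 0.00125255j.
∠G(j10) = atan2(Im, Re) = atan2(-0.00125255, -0.00213244) = -149.57°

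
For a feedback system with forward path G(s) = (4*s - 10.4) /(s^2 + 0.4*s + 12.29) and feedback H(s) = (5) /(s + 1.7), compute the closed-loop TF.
Closed-loop T = G/(1+GH).
Numerator: G_num * H_den = 4*s^2 - 3.6*s - 17.68.
Denominator: G_den * H_den + G_num * H_num = (s^3 + 2.1*s^2 + 12.97*s + 20.893) + (20*s - 52) = s^3 + 2.1*s^2 + 32.97*s - 31.107.
T(s) = (4*s^2 - 3.6*s - 17.68)/(s^3 + 2.1*s^2 + 32.97*s - 31.107)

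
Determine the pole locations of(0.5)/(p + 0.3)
Set denominator = 0: p + 0.3 = 0 → Poles: -0.3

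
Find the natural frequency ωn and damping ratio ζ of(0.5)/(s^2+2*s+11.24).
Underdamped: complex pole -1 + 3.2j. ωn = |pole| = 3.353, ζ = -Re(pole)/ωn = 0.2983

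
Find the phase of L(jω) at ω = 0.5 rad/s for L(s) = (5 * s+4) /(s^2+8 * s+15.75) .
Substitute s = j*0.5: L(j0.5) = 0.280976 + 0.0887805j.
∠L(j0.5) = atan2(Im, Re) = atan2(0.0887805, 0.280976) = 17.54°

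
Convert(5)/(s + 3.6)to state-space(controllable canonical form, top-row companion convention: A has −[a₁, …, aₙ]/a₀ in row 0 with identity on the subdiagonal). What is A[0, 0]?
Reachable canonical form for den = s + 3.6: top row of A = -[a₁,a₂,...,aₙ]/a₀, ones on the subdiagonal, zeros elsewhere.
A = [[-3.6]].
A[0,0] = -3.6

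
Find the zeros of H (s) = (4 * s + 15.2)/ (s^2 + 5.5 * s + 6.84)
Set numerator = 0: 4*s + 15.2 = 0 → Zeros: -3.8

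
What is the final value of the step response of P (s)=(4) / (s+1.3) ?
FVT: lim_{t→∞} y(t) = lim_{s→0} s*Y(s) where Y(s) = P(s)/s.
= lim_{s→0} P(s) = P(0) = num(0)/den(0) = 4/1.3 = 3.077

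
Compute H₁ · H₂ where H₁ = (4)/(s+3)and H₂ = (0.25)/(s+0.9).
Series: H = H₁ · H₂ = (n₁·n₂)/(d₁·d₂).
Num: n₁·n₂ = 1. Den: d₁·d₂ = s^2 + 3.9*s + 2.7.
H(s) = (1)/(s^2 + 3.9*s + 2.7)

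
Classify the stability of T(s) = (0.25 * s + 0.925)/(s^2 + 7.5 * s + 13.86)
Denominator: s^2 + 7.5*s + 13.86 = (s + 3.3)(s + 4.2). Poles: -3.3, -4.2. Stable (all poles in LHP)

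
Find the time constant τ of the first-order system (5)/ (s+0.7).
First-order system: τ = -1/pole. Pole = -0.7. τ = -1/(-0.7) = 1.429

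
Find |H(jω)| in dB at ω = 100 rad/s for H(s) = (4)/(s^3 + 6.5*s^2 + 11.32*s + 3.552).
Substitute s = j*100: H(j100) = -2.59477e-07 + 3.98765e-06j.
|H(j100)| = sqrt(Re² + Im²) = 3.996e-06.
20*log₁₀(3.996e-06) = -107.97 dB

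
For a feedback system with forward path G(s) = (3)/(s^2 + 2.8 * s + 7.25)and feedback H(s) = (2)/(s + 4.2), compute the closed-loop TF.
Closed-loop T = G/(1+GH).
Numerator: G_num * H_den = 3*s + 12.6.
Denominator: G_den * H_den + G_num * H_num = (s^3 + 7*s^2 + 19.01*s + 30.45) + (6) = s^3 + 7*s^2 + 19.01*s + 36.45.
T(s) = (3*s + 12.6)/(s^3 + 7*s^2 + 19.01*s + 36.45)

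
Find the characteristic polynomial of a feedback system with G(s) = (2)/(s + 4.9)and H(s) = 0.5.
Characteristic poly = G_den * H_den + G_num * H_num = (s + 4.9) + (1) = s + 5.9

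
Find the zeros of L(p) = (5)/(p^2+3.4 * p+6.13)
Numerator is a nonzero constant (5) → Zeros: none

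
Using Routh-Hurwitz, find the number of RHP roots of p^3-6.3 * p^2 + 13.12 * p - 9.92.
Routh array:
p^3: [1, 13.12]; p^2: [-6.3, -9.92]; p^1: [11.5454]; p^0: [-9.92]
First column: [1, -6.3, 11.5454, -9.92]. Sign changes = RHP roots = 3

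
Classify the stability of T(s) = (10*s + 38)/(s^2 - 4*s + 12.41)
Denominator: s^2 - 4*s + 12.41. Poles: 2 + 2.9j, 2 - 2.9j. Unstable (2 pole(s) in RHP)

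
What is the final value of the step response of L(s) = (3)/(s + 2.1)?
FVT: lim_{t→∞} y(t) = lim_{s→0} s*Y(s) where Y(s) = L(s)/s.
= lim_{s→0} L(s) = L(0) = num(0)/den(0) = 3/2.1 = 1.429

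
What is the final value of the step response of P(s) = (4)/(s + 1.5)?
FVT: lim_{t→∞} y(t) = lim_{s→0} s*Y(s) where Y(s) = P(s)/s.
= lim_{s→0} P(s) = P(0) = num(0)/den(0) = 4/1.5 = 2.667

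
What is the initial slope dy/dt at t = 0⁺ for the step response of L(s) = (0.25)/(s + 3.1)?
IVT: y'(0⁺) = lim_{s→∞} s²·Y(s) = lim_{s→∞} s·L(s).
deg(num) = 0, deg(den) = 1, relative degree = 1, so s·L(s) → (leading num)/(leading den) = 0.25/1 = 0.25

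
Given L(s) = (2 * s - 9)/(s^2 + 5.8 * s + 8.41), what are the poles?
Set denominator = 0: s^2 + 5.8*s + 8.41 = (s + 2.9)(s + 2.9) = 0 → Poles: -2.9, -2.9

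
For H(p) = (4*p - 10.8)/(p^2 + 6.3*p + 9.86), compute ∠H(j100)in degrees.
Substitute p = j*100: H(j100) = 0.00359176 - 0.039813j.
∠H(j100) = atan2(Im, Re) = atan2(-0.039813, 0.00359176) = -84.84°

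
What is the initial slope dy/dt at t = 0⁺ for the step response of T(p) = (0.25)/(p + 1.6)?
IVT: y'(0⁺) = lim_{p→∞} p²·Y(p) = lim_{p→∞} p·T(p).
deg(num) = 0, deg(den) = 1, relative degree = 1, so p·T(p) → (leading num)/(leading den) = 0.25/1 = 0.25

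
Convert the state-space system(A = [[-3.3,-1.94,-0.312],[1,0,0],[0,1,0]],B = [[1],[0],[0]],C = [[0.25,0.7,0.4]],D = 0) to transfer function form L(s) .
L(s) = C(sI - A)⁻¹B + D.
Characteristic polynomial det(sI - A) = s^3 + 3.3*s^2 + 1.94*s + 0.312.
Numerator from C·adj(sI-A)·B + D·det(sI-A) = 0.25*s^2 + 0.7*s + 0.4.
L(s) = (0.25*s^2 + 0.7*s + 0.4)/(s^3 + 3.3*s^2 + 1.94*s + 0.312)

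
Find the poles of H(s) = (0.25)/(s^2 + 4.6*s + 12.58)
Set denominator = 0: s^2 + 4.6*s + 12.58 = 0 → Poles: -2.3 + 2.7j, -2.3 - 2.7j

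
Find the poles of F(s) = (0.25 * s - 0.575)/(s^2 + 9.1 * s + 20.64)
Set denominator = 0: s^2 + 9.1*s + 20.64 = (s + 4.3)(s + 4.8) = 0 → Poles: -4.3, -4.8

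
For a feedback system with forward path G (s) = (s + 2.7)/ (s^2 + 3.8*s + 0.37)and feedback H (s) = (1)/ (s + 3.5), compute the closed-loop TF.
Closed-loop T = G/(1+GH).
Numerator: G_num * H_den = s^2 + 6.2*s + 9.45.
Denominator: G_den * H_den + G_num * H_num = (s^3 + 7.3*s^2 + 13.67*s + 1.295) + (s + 2.7) = s^3 + 7.3*s^2 + 14.67*s + 3.995.
T(s) = (s^2 + 6.2*s + 9.45)/(s^3 + 7.3*s^2 + 14.67*s + 3.995)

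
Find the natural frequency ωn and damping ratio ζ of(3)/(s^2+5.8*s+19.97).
Underdamped: complex pole -2.9 + 3.4j. ωn = |pole| = 4.469, ζ = -Re(pole)/ωn = 0.6489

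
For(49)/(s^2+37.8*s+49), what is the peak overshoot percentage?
Standard form: ωn²/(s²+2ζωn·s+ωn²) → ωn = 7, ζ = 2.7.
ζ ≥ 1, so the response is non-oscillatory: peak overshoot = 0%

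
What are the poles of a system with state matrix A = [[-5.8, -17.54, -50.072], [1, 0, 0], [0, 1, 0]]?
Eigenvalues solve det(λI - A) = 0.
Characteristic polynomial: λ^3 + 5.8*λ^2 + 17.54*λ + 50.072 = 0.
Factor: (λ + 4.4)(λ^2 + 1.4*λ + 11.38) = 0.
Roots: -0.7 + 3.3j, -0.7 - 3.3j, -4.4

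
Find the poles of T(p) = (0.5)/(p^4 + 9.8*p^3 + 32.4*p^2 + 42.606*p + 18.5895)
Set denominator = 0: p^4 + 9.8*p^3 + 32.4*p^2 + 42.606*p + 18.5895 = (p + 1.7)(p + 2.7)(p + 0.9)(p + 4.5) = 0 → Poles: -0.9, -1.7, -2.7, -4.5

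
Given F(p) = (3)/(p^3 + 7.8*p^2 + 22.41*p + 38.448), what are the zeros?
Numerator is a nonzero constant (3) → Zeros: none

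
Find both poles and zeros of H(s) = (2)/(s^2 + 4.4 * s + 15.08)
Set denominator = 0: s^2 + 4.4*s + 15.08 = 0 → Poles: -2.2 + 3.2j, -2.2 - 3.2j
Numerator is a nonzero constant (2) → Zeros: none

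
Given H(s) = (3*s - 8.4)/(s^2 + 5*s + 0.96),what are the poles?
Set denominator = 0: s^2 + 5*s + 0.96 = (s + 4.8)(s + 0.2) = 0 → Poles: -0.2, -4.8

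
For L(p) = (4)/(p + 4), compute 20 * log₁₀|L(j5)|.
Substitute p = j*5: L(j5) = 0.390244 - 0.487805j.
|L(j5)| = sqrt(Re² + Im²) = 0.6247.
20*log₁₀(0.6247) = -4.09 dB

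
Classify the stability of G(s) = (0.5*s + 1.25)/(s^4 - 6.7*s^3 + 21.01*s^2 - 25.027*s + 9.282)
Denominator: s^4 - 6.7*s^3 + 21.01*s^2 - 25.027*s + 9.282 = (s - 1.2)(s - 0.7)(s^2 - 4.8*s + 11.05). Poles: 0.7, 1.2, 2.4 + 2.3j, 2.4 - 2.3j. Unstable (4 pole(s) in RHP)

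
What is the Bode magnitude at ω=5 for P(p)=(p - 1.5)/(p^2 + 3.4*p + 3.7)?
Substitute p = j*5: P(j5) = 0.157468 - 0.109063j.
|P(j5)| = sqrt(Re² + Im²) = 0.1915.
20*log₁₀(0.1915) = -14.35 dB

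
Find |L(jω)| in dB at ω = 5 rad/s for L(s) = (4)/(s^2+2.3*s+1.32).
Substitute s = j*5: L(j5) = -0.136683 - 0.0663788j.
|L(j5)| = sqrt(Re² + Im²) = 0.1519.
20*log₁₀(0.1519) = -16.37 dB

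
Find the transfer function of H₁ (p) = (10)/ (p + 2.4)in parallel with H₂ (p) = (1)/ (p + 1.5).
Parallel: H = H₁ + H₂ = (n₁·d₂ + n₂·d₁)/(d₁·d₂).
n₁·d₂ = 10*p + 15. n₂·d₁ = p + 2.4. Sum = 11*p + 17.4. d₁·d₂ = p^2 + 3.9*p + 3.6.
H(p) = (11*p + 17.4)/(p^2 + 3.9*p + 3.6)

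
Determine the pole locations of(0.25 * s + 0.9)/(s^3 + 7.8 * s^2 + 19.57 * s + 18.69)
Set denominator = 0: s^3 + 7.8*s^2 + 19.57*s + 18.69 = (s + 4.2)(s^2 + 3.6*s + 4.45) = 0 → Poles: -1.8 + 1.1j, -1.8 - 1.1j, -4.2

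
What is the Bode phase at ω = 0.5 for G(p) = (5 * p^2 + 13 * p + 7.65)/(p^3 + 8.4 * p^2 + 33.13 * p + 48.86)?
Substitute p = j*0.5: G(j0.5) = 0.165308 + 0.0808883j.
∠G(j0.5) = atan2(Im, Re) = atan2(0.0808883, 0.165308) = 26.07°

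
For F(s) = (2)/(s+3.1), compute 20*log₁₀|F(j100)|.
Substitute s = j*100: F(j100) = 0.000619405 - 0.0199808j.
|F(j100)| = sqrt(Re² + Im²) = 0.01999.
20*log₁₀(0.01999) = -33.98 dB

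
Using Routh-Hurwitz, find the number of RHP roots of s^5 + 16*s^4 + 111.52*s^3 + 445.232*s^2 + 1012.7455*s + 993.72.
Routh array:
s^5: [1, 111.52, 1012.7455]; s^4: [16, 445.232, 993.72]; s^3: [83.693, 950.638]; s^2: [263.494, 993.72]; s^1: [635.005]; s^0: [993.72]
First column: [1, 16, 83.693, 263.494, 635.005, 993.72]. Sign changes = RHP roots = 0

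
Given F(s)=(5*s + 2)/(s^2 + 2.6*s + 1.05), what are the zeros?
Set numerator = 0: 5*s + 2 = 0 → Zeros: -0.4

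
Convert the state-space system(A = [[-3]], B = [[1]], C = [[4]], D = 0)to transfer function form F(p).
F(p) = C(pI - A)⁻¹B + D.
Characteristic polynomial det(pI - A) = p + 3.
Numerator from C·adj(pI-A)·B + D·det(pI-A) = 4.
F(p) = (4)/(p + 3)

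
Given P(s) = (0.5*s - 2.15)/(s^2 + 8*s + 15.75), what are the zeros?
Set numerator = 0: 0.5*s - 2.15 = 0 → Zeros: 4.3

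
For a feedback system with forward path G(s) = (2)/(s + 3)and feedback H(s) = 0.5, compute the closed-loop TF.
Closed-loop T = G/(1+GH).
Numerator: G_num * H_den = 2.
Denominator: G_den * H_den + G_num * H_num = (s + 3) + (1) = s + 4.
T(s) = (2)/(s + 4)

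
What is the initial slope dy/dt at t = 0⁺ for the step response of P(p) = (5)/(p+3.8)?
IVT: y'(0⁺) = lim_{p→∞} p²·Y(p) = lim_{p→∞} p·P(p).
deg(num) = 0, deg(den) = 1, relative degree = 1, so p·P(p) → (leading num)/(leading den) = 5/1 = 5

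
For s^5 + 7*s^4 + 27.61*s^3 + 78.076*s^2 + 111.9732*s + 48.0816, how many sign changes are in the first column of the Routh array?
Routh array:
s^5: [1, 27.61, 111.9732]; s^4: [7, 78.076, 48.0816]; s^3: [16.4563, 105.1044]; s^2: [33.3678, 48.0816]; s^1: [81.3916]; s^0: [48.0816]
First column: [1, 7, 16.4563, 33.3678, 81.3916, 48.0816]. Sign changes = 0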